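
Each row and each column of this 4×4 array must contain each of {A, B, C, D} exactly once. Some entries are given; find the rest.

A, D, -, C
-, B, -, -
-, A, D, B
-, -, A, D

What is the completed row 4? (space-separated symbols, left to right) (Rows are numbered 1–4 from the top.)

B C A D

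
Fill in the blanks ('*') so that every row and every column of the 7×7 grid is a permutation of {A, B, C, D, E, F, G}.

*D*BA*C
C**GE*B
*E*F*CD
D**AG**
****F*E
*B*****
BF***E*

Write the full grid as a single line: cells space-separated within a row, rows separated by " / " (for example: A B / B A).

E D F B A G C / C A D G E F B / G E A F B C D / D C E A G B F / A G B C F D E / F B C E D A G / B F G D C E A

Cell (r2,c2): row 2 has {B,C,E,G}; column 2 has {B,D,E,F} → A.
Cell (r3,c5): row 3 has {C,D,E,F}; column 5 has {A,E,F,G} → B.
Cell (r4,c2): row 4 has {A,D,G}; column 2 has {A,B,D,E,F} → C.
Cell (r4,c7): row 4 has {A,C,D,G}; column 7 has {B,C,D,E} → F.
Cell (r5,c2): row 5 has {E,F}; column 2 has {A,B,C,D,E,F} → G.
Cell (r4,c6): row 4 has {A,C,D,F,G}; column 6 has {C,E} → B.
Cell (r5,c1): row 5 has {E,F,G}; column 1 has {B,C,D} → A.
Cell (r5,c6): row 5 has {A,E,F,G}; column 6 has {B,C,E} → D.
Cell (r2,c6): row 2 has {A,B,C,E,G}; column 6 has {B,C,D,E} → F.
Cell (r3,c1): row 3 has {B,C,D,E,F}; column 1 has {A,B,C,D} → G.
Cell (r3,c3): row 3 has {B,C,D,E,F,G}; column 3 is empty so far → A.
Cell (r4,c3): row 4 has {A,B,C,D,F,G}; column 3 has {A} → E.
Cell (r5,c4): row 5 has {A,D,E,F,G}; column 4 has {A,B,F,G} → C.
Cell (r7,c4): row 7 has {B,E,F}; column 4 has {A,B,C,F,G} → D.
Cell (r7,c5): row 7 has {B,D,E,F}; column 5 has {A,B,E,F,G} → C.
Cell (r1,c6): row 1 has {A,B,C,D}; column 6 has {B,C,D,E,F} → G.
Cell (r2,c3): row 2 has {A,B,C,E,F,G}; column 3 has {A,E} → D.
Cell (r5,c3): row 5 has {A,C,D,E,F,G}; column 3 has {A,D,E} → B.
Cell (r6,c4): row 6 has {B}; column 4 has {A,B,C,D,F,G} → E.
Cell (r6,c5): row 6 has {B,E}; column 5 has {A,B,C,E,F,G} → D.
Cell (r6,c6): row 6 has {B,D,E}; column 6 has {B,C,D,E,F,G} → A.
Cell (r6,c7): row 6 has {A,B,D,E}; column 7 has {B,C,D,E,F} → G.
Cell (r7,c3): row 7 has {B,C,D,E,F}; column 3 has {A,B,D,E} → G.
Cell (r7,c7): row 7 has {B,C,D,E,F,G}; column 7 has {B,C,D,E,F,G} → A.
Cell (r1,c3): row 1 has {A,B,C,D,G}; column 3 has {A,B,D,E,G} → F.
Cell (r6,c1): row 6 has {A,B,D,E,G}; column 1 has {A,B,C,D,G} → F.
Cell (r6,c3): row 6 has {A,B,D,E,F,G}; column 3 has {A,B,D,E,F,G} → C.
Cell (r1,c1): row 1 has {A,B,C,D,F,G}; column 1 has {A,B,C,D,F,G} → E.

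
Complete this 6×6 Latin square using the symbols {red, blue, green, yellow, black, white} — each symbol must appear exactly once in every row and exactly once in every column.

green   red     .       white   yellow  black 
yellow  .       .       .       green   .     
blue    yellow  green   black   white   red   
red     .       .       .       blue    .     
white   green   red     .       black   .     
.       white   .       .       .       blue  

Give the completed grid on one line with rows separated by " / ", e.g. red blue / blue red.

green red blue white yellow black / yellow blue black red green white / blue yellow green black white red / red black white yellow blue green / white green red blue black yellow / black white yellow green red blue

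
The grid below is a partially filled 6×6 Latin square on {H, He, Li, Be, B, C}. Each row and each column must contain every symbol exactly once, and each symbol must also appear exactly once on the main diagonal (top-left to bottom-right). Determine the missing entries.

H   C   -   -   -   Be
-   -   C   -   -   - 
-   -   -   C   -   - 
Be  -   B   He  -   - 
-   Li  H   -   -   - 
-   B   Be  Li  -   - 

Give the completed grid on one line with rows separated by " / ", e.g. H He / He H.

H C He B Li Be / Li Be C H He B / B He Li C Be H / Be H B He C Li / C Li H Be B He / He B Be Li H C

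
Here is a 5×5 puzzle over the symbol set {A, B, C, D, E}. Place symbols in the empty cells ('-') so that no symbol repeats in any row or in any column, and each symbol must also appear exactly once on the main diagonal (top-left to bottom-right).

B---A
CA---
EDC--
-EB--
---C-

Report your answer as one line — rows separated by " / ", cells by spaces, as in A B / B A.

B C D E A / C A E B D / E D C A B / A E B D C / D B A C E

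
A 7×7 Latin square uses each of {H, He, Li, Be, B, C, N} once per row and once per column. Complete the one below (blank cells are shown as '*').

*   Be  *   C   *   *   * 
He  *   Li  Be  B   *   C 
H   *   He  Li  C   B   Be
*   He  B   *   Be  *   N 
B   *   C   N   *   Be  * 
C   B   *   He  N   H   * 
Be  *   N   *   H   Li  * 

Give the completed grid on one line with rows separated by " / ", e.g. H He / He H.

N Be H C Li He B / He H Li Be B N C / H N He Li C B Be / Li He B H Be C N / B Li C N He Be H / C B Be He N H Li / Be C N B H Li He

row 1 has {Be,C}; column 3 has {He,Li,B,C,N} — only H is left for (r1,c3).
row 2 has {He,Li,Be,B,C}; column 6 has {H,Li,Be,B} — only N is left for (r2,c6).
row 3 has {H,He,Li,Be,B,C}; column 2 has {He,Be,B} — only N is left for (r3,c2).
row 4 has {He,Be,B,N}; column 1 has {H,He,Be,B,C} — only Li is left for (r4,c1).
row 4 has {He,Li,Be,B,N}; column 4 has {He,Li,Be,C,N} — only H is left for (r4,c4).
row 4 has {H,He,Li,Be,B,N}; column 6 has {H,Li,Be,B,N} — only C is left for (r4,c6).
row 6 has {H,He,B,C,N}; column 3 has {H,He,Li,B,C,N} — only Be is left for (r6,c3).
row 6 has {H,He,Be,B,C,N}; column 7 has {Be,C,N} — only Li is left for (r6,c7).
row 7 has {H,Li,Be,N}; column 2 has {He,Be,B,N} — only C is left for (r7,c2).
row 7 has {H,Li,Be,C,N}; column 4 has {H,He,Li,Be,C,N} — only B is left for (r7,c4).
row 7 has {H,Li,Be,B,C,N}; column 7 has {Li,Be,C,N} — only He is left for (r7,c7).
row 1 has {H,Be,C}; column 1 has {H,He,Li,Be,B,C} — only N is left for (r1,c1).
row 1 has {H,Be,C,N}; column 6 has {H,Li,Be,B,C,N} — only He is left for (r1,c6).
row 1 has {H,He,Be,C,N}; column 7 has {He,Li,Be,C,N} — only B is left for (r1,c7).
row 2 has {He,Li,Be,B,C,N}; column 2 has {He,Be,B,C,N} — only H is left for (r2,c2).
row 5 has {Be,B,C,N}; column 2 has {H,He,Be,B,C,N} — only Li is left for (r5,c2).
row 5 has {Li,Be,B,C,N}; column 5 has {H,Be,B,C,N} — only He is left for (r5,c5).
row 5 has {He,Li,Be,B,C,N}; column 7 has {He,Li,Be,B,C,N} — only H is left for (r5,c7).
row 1 has {H,He,Be,B,C,N}; column 5 has {H,He,Be,B,C,N} — only Li is left for (r1,c5).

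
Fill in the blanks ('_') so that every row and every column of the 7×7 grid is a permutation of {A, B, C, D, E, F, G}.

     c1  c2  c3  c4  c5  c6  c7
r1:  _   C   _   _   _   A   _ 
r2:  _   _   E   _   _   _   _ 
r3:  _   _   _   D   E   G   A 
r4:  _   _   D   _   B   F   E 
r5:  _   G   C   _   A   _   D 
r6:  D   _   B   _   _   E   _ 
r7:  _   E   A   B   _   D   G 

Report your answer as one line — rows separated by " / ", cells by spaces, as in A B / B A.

(r3,c3): row 3 has {A,D,E,G}; column 3 has {A,B,C,D,E}, so it must be F.
(r4,c2): row 4 has {B,D,E,F}; column 2 has {C,E,G}, so it must be A.
(r5,c6): row 5 has {A,C,D,G}; column 6 has {A,D,E,F,G}, so it must be B.
(r6,c2): row 6 has {B,D,E}; column 2 has {A,C,E,G}, so it must be F.
(r6,c7): row 6 has {B,D,E,F}; column 7 has {A,D,E,G}, so it must be C.
(r1,c3): row 1 has {A,C}; column 3 has {A,B,C,D,E,F}, so it must be G.
(r2,c6): row 2 has {E}; column 6 has {A,B,D,E,F,G}, so it must be C.
(r3,c2): row 3 has {A,D,E,F,G}; column 2 has {A,C,E,F,G}, so it must be B.
(r6,c5): row 6 has {B,C,D,E,F}; column 5 has {A,B,E}, so it must be G.
(r2,c2): row 2 has {C,E}; column 2 has {A,B,C,E,F,G}, so it must be D.
(r2,c5): row 2 has {C,D,E}; column 5 has {A,B,E,G}, so it must be F.
(r2,c7): row 2 has {C,D,E,F}; column 7 has {A,C,D,E,G}, so it must be B.
(r3,c1): row 3 has {A,B,D,E,F,G}; column 1 has {D}, so it must be C.
(r4,c1): row 4 has {A,B,D,E,F}; column 1 has {C,D}, so it must be G.
(r4,c4): row 4 has {A,B,D,E,F,G}; column 4 has {B,D}, so it must be C.
(r6,c4): row 6 has {B,C,D,E,F,G}; column 4 has {B,C,D}, so it must be A.
(r7,c1): row 7 has {A,B,D,E,G}; column 1 has {C,D,G}, so it must be F.
(r7,c5): row 7 has {A,B,D,E,F,G}; column 5 has {A,B,E,F,G}, so it must be C.
(r1,c5): row 1 has {A,C,G}; column 5 has {A,B,C,E,F,G}, so it must be D.
(r1,c7): row 1 has {A,C,D,G}; column 7 has {A,B,C,D,E,G}, so it must be F.
(r2,c1): row 2 has {B,C,D,E,F}; column 1 has {C,D,F,G}, so it must be A.
(r2,c4): row 2 has {A,B,C,D,E,F}; column 4 has {A,B,C,D}, so it must be G.
(r5,c1): row 5 has {A,B,C,D,G}; column 1 has {A,C,D,F,G}, so it must be E.
(r5,c4): row 5 has {A,B,C,D,E,G}; column 4 has {A,B,C,D,G}, so it must be F.
(r1,c1): row 1 has {A,C,D,F,G}; column 1 has {A,C,D,E,F,G}, so it must be B.
(r1,c4): row 1 has {A,B,C,D,F,G}; column 4 has {A,B,C,D,F,G}, so it must be E.

B C G E D A F / A D E G F C B / C B F D E G A / G A D C B F E / E G C F A B D / D F B A G E C / F E A B C D G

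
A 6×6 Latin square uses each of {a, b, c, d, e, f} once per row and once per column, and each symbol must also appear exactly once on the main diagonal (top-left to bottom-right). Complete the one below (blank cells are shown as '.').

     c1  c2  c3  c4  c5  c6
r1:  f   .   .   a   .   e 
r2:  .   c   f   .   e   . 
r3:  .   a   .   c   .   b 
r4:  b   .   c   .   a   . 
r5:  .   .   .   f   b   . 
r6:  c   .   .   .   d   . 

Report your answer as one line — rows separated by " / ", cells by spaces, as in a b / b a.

f b d a c e / a c f b e d / d a e c f b / b e c d a f / e d a f b c / c f b e d a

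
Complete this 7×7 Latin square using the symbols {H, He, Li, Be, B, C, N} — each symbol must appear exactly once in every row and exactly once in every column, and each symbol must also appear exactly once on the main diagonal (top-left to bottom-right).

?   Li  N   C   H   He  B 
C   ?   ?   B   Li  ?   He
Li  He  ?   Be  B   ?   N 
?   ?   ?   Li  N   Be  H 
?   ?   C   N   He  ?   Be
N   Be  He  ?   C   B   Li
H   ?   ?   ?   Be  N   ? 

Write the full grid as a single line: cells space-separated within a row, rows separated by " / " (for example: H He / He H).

Be Li N C H He B / C N Be B Li H He / Li He H Be B C N / He C B Li N Be H / B H C N He Li Be / N Be He H C B Li / H B Li He Be N C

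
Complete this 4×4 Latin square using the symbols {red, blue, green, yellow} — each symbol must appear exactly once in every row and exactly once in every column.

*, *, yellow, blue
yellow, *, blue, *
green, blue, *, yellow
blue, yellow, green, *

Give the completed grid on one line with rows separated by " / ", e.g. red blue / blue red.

(r1,c1) = red
(r1,c2) = green
(r2,c2) = red
(r2,c4) = green
(r3,c3) = red
(r4,c4) = red

red green yellow blue / yellow red blue green / green blue red yellow / blue yellow green red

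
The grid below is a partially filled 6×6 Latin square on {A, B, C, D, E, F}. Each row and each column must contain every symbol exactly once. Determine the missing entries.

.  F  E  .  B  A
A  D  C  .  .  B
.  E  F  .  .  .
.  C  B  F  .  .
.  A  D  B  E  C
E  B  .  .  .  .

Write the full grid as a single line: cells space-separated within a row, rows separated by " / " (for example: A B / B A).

C F E D B A / A D C E F B / B E F A C D / D C B F A E / F A D B E C / E B A C D F

At row 2, column 4: row 2 has {A,B,C,D}; column 4 has {B,F}; that leaves E.
At row 2, column 5: row 2 has {A,B,C,D,E}; column 5 has {B,E}; that leaves F.
At row 3, column 6: row 3 has {E,F}; column 6 has {A,B,C}; that leaves D.
At row 4, column 1: row 4 has {B,C,F}; column 1 has {A,E}; that leaves D.
At row 4, column 5: row 4 has {B,C,D,F}; column 5 has {B,E,F}; that leaves A.
At row 4, column 6: row 4 has {A,B,C,D,F}; column 6 has {A,B,C,D}; that leaves E.
At row 5, column 1: row 5 has {A,B,C,D,E}; column 1 has {A,D,E}; that leaves F.
At row 6, column 3: row 6 has {B,E}; column 3 has {B,C,D,E,F}; that leaves A.
At row 6, column 6: row 6 has {A,B,E}; column 6 has {A,B,C,D,E}; that leaves F.
At row 1, column 1: row 1 has {A,B,E,F}; column 1 has {A,D,E,F}; that leaves C.
At row 1, column 4: row 1 has {A,B,C,E,F}; column 4 has {B,E,F}; that leaves D.
At row 3, column 1: row 3 has {D,E,F}; column 1 has {A,C,D,E,F}; that leaves B.
At row 3, column 5: row 3 has {B,D,E,F}; column 5 has {A,B,E,F}; that leaves C.
At row 6, column 4: row 6 has {A,B,E,F}; column 4 has {B,D,E,F}; that leaves C.
At row 6, column 5: row 6 has {A,B,C,E,F}; column 5 has {A,B,C,E,F}; that leaves D.
At row 3, column 4: row 3 has {B,C,D,E,F}; column 4 has {B,C,D,E,F}; that leaves A.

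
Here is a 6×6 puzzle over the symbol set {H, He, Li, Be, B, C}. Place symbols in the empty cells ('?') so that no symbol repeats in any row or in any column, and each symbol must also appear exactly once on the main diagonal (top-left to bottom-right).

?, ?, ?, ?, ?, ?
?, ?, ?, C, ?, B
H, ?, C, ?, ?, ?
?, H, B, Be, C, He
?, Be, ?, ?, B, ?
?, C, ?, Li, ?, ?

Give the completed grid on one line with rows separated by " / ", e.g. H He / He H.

He B Li H Be C / Be Li He C H B / H He C B Li Be / Li H B Be C He / C Be H He B Li / B C Be Li He H

At row 4, column 1: row 4 has {H,He,Be,B,C}; column 1 has {H}; that leaves Li.
At row 6, column 6: row 6 has {Li,C}; column 6 has {He,B}; the diagonal has {Be,B,C}; that leaves H.
At row 1, column 1: row 1 is empty so far; column 1 has {H,Li}; the diagonal has {H,Be,B,C}; that leaves He.
At row 2, column 1: row 2 has {B,C}; column 1 has {H,He,Li}; that leaves Be.
At row 2, column 2: row 2 has {Be,B,C}; column 2 has {H,Be,C}; the diagonal has {H,He,Be,B,C}; that leaves Li.
At row 5, column 1: row 5 has {Be,B}; column 1 has {H,He,Li,Be}; that leaves C.
At row 5, column 6: row 5 has {Be,B,C}; column 6 has {H,He,B}; that leaves Li.
At row 6, column 1: row 6 has {H,Li,C}; column 1 has {H,He,Li,Be,C}; that leaves B.
At row 1, column 2: row 1 has {He}; column 2 has {H,Li,Be,C}; that leaves B.
At row 1, column 4: row 1 has {He,B}; column 4 has {Li,Be,C}; that leaves H.
At row 3, column 2: row 3 has {H,C}; column 2 has {H,Li,Be,B,C}; that leaves He.
At row 3, column 4: row 3 has {H,He,C}; column 4 has {H,Li,Be,C}; that leaves B.
At row 3, column 6: row 3 has {H,He,B,C}; column 6 has {H,He,Li,B}; that leaves Be.
At row 5, column 4: row 5 has {Li,Be,B,C}; column 4 has {H,Li,Be,B,C}; that leaves He.
At row 1, column 6: row 1 has {H,He,B}; column 6 has {H,He,Li,Be,B}; that leaves C.
At row 3, column 5: row 3 has {H,He,Be,B,C}; column 5 has {B,C}; that leaves Li.
At row 5, column 3: row 5 has {He,Li,Be,B,C}; column 3 has {B,C}; that leaves H.
At row 1, column 5: row 1 has {H,He,B,C}; column 5 has {Li,B,C}; that leaves Be.
At row 2, column 3: row 2 has {Li,Be,B,C}; column 3 has {H,B,C}; that leaves He.
At row 2, column 5: row 2 has {He,Li,Be,B,C}; column 5 has {Li,Be,B,C}; that leaves H.
At row 6, column 3: row 6 has {H,Li,B,C}; column 3 has {H,He,B,C}; that leaves Be.
At row 6, column 5: row 6 has {H,Li,Be,B,C}; column 5 has {H,Li,Be,B,C}; that leaves He.
At row 1, column 3: row 1 has {H,He,Be,B,C}; column 3 has {H,He,Be,B,C}; that leaves Li.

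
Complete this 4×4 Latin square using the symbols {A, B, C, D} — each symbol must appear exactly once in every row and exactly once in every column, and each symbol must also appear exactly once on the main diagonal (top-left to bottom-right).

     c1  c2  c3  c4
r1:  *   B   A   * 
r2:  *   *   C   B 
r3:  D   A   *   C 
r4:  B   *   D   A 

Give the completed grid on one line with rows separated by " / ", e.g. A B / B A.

(r1,c1): row 1 has {A,B}; column 1 has {B,D}; the diagonal has {A}, so it must be C.
(r1,c4): row 1 has {A,B,C}; column 4 has {A,B,C}, so it must be D.
(r2,c1): row 2 has {B,C}; column 1 has {B,C,D}, so it must be A.
(r2,c2): row 2 has {A,B,C}; column 2 has {A,B}; the diagonal has {A,C}, so it must be D.
(r3,c3): row 3 has {A,C,D}; column 3 has {A,C,D}; the diagonal has {A,C,D}, so it must be B.
(r4,c2): row 4 has {A,B,D}; column 2 has {A,B,D}, so it must be C.

C B A D / A D C B / D A B C / B C D A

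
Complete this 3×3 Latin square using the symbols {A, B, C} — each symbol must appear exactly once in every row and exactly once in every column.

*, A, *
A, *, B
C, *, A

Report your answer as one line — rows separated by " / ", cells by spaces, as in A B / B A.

B A C / A C B / C B A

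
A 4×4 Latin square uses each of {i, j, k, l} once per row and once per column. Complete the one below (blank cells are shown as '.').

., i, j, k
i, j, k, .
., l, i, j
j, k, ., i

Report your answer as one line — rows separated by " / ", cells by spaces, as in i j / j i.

l i j k / i j k l / k l i j / j k l i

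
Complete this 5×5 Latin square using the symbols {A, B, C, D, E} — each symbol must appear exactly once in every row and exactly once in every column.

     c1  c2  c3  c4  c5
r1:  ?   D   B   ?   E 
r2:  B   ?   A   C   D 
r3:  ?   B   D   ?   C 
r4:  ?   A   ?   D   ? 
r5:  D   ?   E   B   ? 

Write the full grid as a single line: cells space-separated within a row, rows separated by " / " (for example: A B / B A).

C D B A E / B E A C D / A B D E C / E A C D B / D C E B A

At row 1, column 4: row 1 has {B,D,E}; column 4 has {B,C,D}; that leaves A.
At row 2, column 2: row 2 has {A,B,C,D}; column 2 has {A,B,D}; that leaves E.
At row 3, column 4: row 3 has {B,C,D}; column 4 has {A,B,C,D}; that leaves E.
At row 4, column 3: row 4 has {A,D}; column 3 has {A,B,D,E}; that leaves C.
At row 4, column 5: row 4 has {A,C,D}; column 5 has {C,D,E}; that leaves B.
At row 5, column 2: row 5 has {B,D,E}; column 2 has {A,B,D,E}; that leaves C.
At row 5, column 5: row 5 has {B,C,D,E}; column 5 has {B,C,D,E}; that leaves A.
At row 1, column 1: row 1 has {A,B,D,E}; column 1 has {B,D}; that leaves C.
At row 3, column 1: row 3 has {B,C,D,E}; column 1 has {B,C,D}; that leaves A.
At row 4, column 1: row 4 has {A,B,C,D}; column 1 has {A,B,C,D}; that leaves E.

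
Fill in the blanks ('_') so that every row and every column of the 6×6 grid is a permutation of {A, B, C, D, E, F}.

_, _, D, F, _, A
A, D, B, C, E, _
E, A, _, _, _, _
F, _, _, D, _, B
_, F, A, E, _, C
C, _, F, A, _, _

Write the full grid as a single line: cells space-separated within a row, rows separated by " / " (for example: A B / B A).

B E D F C A / A D B C E F / E A C B F D / F C E D A B / D F A E B C / C B F A D E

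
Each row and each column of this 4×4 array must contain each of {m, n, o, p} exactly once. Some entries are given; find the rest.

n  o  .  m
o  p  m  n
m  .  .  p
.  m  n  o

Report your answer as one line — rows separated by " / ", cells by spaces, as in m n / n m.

(r1,c3) = p
(r3,c2) = n
(r3,c3) = o
(r4,c1) = p

n o p m / o p m n / m n o p / p m n o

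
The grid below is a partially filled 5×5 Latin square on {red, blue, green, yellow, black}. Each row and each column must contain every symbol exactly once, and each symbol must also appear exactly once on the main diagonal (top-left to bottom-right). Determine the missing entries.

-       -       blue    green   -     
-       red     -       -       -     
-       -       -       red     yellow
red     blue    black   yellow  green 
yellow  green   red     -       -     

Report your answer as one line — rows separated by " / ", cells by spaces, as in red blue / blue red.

row 1 has {blue,green}; column 1 has {red,yellow}; the diagonal has {red,yellow} — only black is left for (r1,c1).
row 1 has {blue,green,black}; column 2 has {red,blue,green} — only yellow is left for (r1,c2).
row 1 has {blue,green,yellow,black}; column 5 has {green,yellow} — only red is left for (r1,c5).
row 3 has {red,yellow}; column 2 has {red,blue,green,yellow} — only black is left for (r3,c2).
row 3 has {red,yellow,black}; column 3 has {red,blue,black}; the diagonal has {red,yellow,black} — only green is left for (r3,c3).
row 5 has {red,green,yellow}; column 5 has {red,green,yellow}; the diagonal has {red,green,yellow,black} — only blue is left for (r5,c5).
row 2 has {red}; column 3 has {red,blue,green,black} — only yellow is left for (r2,c3).
row 2 has {red,yellow}; column 5 has {red,blue,green,yellow} — only black is left for (r2,c5).
row 3 has {red,green,yellow,black}; column 1 has {red,yellow,black} — only blue is left for (r3,c1).
row 5 has {red,blue,green,yellow}; column 4 has {red,green,yellow} — only black is left for (r5,c4).
row 2 has {red,yellow,black}; column 1 has {red,blue,yellow,black} — only green is left for (r2,c1).
row 2 has {red,green,yellow,black}; column 4 has {red,green,yellow,black} — only blue is left for (r2,c4).

black yellow blue green red / green red yellow blue black / blue black green red yellow / red blue black yellow green / yellow green red black blue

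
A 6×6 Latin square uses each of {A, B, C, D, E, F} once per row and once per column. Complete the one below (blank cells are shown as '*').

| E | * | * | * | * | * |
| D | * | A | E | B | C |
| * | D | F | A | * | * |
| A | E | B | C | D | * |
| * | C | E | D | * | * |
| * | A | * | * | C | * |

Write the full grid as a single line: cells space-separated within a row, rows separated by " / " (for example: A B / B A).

E B C F A D / D F A E B C / C D F A E B / A E B C D F / B C E D F A / F A D B C E

At row 2, column 2: row 2 has {A,B,C,D,E}; column 2 has {A,C,D,E}; that leaves F.
At row 3, column 5: row 3 has {A,D,F}; column 5 has {B,C,D}; that leaves E.
At row 3, column 6: row 3 has {A,D,E,F}; column 6 has {C}; that leaves B.
At row 4, column 6: row 4 has {A,B,C,D,E}; column 6 has {B,C}; that leaves F.
At row 5, column 6: row 5 has {C,D,E}; column 6 has {B,C,F}; that leaves A.
At row 6, column 3: row 6 has {A,C}; column 3 has {A,B,E,F}; that leaves D.
At row 6, column 6: row 6 has {A,C,D}; column 6 has {A,B,C,F}; that leaves E.
At row 1, column 2: row 1 has {E}; column 2 has {A,C,D,E,F}; that leaves B.
At row 1, column 3: row 1 has {B,E}; column 3 has {A,B,D,E,F}; that leaves C.
At row 1, column 4: row 1 has {B,C,E}; column 4 has {A,C,D,E}; that leaves F.
At row 1, column 5: row 1 has {B,C,E,F}; column 5 has {B,C,D,E}; that leaves A.
At row 1, column 6: row 1 has {A,B,C,E,F}; column 6 has {A,B,C,E,F}; that leaves D.
At row 3, column 1: row 3 has {A,B,D,E,F}; column 1 has {A,D,E}; that leaves C.
At row 5, column 5: row 5 has {A,C,D,E}; column 5 has {A,B,C,D,E}; that leaves F.
At row 6, column 4: row 6 has {A,C,D,E}; column 4 has {A,C,D,E,F}; that leaves B.
At row 5, column 1: row 5 has {A,C,D,E,F}; column 1 has {A,C,D,E}; that leaves B.
At row 6, column 1: row 6 has {A,B,C,D,E}; column 1 has {A,B,C,D,E}; that leaves F.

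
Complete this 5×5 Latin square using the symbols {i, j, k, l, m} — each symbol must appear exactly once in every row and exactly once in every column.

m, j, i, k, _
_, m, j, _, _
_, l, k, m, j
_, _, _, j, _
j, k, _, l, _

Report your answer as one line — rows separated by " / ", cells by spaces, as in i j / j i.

m j i k l / l m j i k / i l k m j / k i l j m / j k m l i

At row 1, column 5: row 1 has {i,j,k,m}; column 5 has {j}; that leaves l.
At row 2, column 4: row 2 has {j,m}; column 4 has {j,k,l,m}; that leaves i.
At row 2, column 5: row 2 has {i,j,m}; column 5 has {j,l}; that leaves k.
At row 3, column 1: row 3 has {j,k,l,m}; column 1 has {j,m}; that leaves i.
At row 4, column 2: row 4 has {j}; column 2 has {j,k,l,m}; that leaves i.
At row 4, column 5: row 4 has {i,j}; column 5 has {j,k,l}; that leaves m.
At row 5, column 3: row 5 has {j,k,l}; column 3 has {i,j,k}; that leaves m.
At row 5, column 5: row 5 has {j,k,l,m}; column 5 has {j,k,l,m}; that leaves i.
At row 2, column 1: row 2 has {i,j,k,m}; column 1 has {i,j,m}; that leaves l.
At row 4, column 1: row 4 has {i,j,m}; column 1 has {i,j,l,m}; that leaves k.
At row 4, column 3: row 4 has {i,j,k,m}; column 3 has {i,j,k,m}; that leaves l.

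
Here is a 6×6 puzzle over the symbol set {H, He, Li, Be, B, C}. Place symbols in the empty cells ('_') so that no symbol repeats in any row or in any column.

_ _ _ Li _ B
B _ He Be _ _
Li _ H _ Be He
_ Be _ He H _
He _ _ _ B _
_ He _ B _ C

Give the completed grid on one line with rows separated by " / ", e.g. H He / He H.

At row 3, column 4: row 3 has {H,He,Li,Be}; column 4 has {He,Li,Be,B}; that leaves C.
At row 4, column 1: row 4 has {H,He,Be}; column 1 has {He,Li,B}; that leaves C.
At row 4, column 6: row 4 has {H,He,Be,C}; column 6 has {He,B,C}; that leaves Li.
At row 5, column 4: row 5 has {He,B}; column 4 has {He,Li,Be,B,C}; that leaves H.
At row 5, column 6: row 5 has {H,He,B}; column 6 has {He,Li,B,C}; that leaves Be.
At row 6, column 5: row 6 has {He,B,C}; column 5 has {H,Be,B}; that leaves Li.
At row 2, column 5: row 2 has {He,Be,B}; column 5 has {H,Li,Be,B}; that leaves C.
At row 2, column 6: row 2 has {He,Be,B,C}; column 6 has {He,Li,Be,B,C}; that leaves H.
At row 3, column 2: row 3 has {H,He,Li,Be,C}; column 2 has {He,Be}; that leaves B.
At row 4, column 3: row 4 has {H,He,Li,Be,C}; column 3 has {H,He}; that leaves B.
At row 6, column 3: row 6 has {He,Li,B,C}; column 3 has {H,He,B}; that leaves Be.
At row 1, column 3: row 1 has {Li,B}; column 3 has {H,He,Be,B}; that leaves C.
At row 1, column 5: row 1 has {Li,B,C}; column 5 has {H,Li,Be,B,C}; that leaves He.
At row 2, column 2: row 2 has {H,He,Be,B,C}; column 2 has {He,Be,B}; that leaves Li.
At row 5, column 2: row 5 has {H,He,Be,B}; column 2 has {He,Li,Be,B}; that leaves C.
At row 5, column 3: row 5 has {H,He,Be,B,C}; column 3 has {H,He,Be,B,C}; that leaves Li.
At row 6, column 1: row 6 has {He,Li,Be,B,C}; column 1 has {He,Li,B,C}; that leaves H.
At row 1, column 1: row 1 has {He,Li,B,C}; column 1 has {H,He,Li,B,C}; that leaves Be.
At row 1, column 2: row 1 has {He,Li,Be,B,C}; column 2 has {He,Li,Be,B,C}; that leaves H.

Be H C Li He B / B Li He Be C H / Li B H C Be He / C Be B He H Li / He C Li H B Be / H He Be B Li C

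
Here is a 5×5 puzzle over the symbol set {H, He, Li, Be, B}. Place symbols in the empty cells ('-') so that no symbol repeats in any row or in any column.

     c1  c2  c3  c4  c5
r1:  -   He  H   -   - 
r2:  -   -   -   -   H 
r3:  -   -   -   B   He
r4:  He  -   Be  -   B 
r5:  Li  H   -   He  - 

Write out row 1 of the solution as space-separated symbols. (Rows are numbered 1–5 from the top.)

B He H Be Li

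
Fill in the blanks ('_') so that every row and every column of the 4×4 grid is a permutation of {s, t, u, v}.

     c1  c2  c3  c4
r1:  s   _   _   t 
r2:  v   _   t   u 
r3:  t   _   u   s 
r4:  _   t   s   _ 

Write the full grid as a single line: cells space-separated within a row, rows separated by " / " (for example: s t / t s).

s u v t / v s t u / t v u s / u t s v

(r1,c3) = v
(r2,c2) = s
(r3,c2) = v
(r4,c1) = u
(r4,c4) = v
(r1,c2) = u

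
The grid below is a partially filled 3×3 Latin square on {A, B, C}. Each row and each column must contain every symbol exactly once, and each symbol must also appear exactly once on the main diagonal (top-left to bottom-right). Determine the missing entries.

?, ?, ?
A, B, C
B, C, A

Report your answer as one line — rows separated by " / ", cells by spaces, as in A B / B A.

row 1 is empty so far; column 1 has {A,B}; the diagonal has {A,B} — only C is left for (r1,c1).
row 1 has {C}; column 2 has {B,C} — only A is left for (r1,c2).
row 1 has {A,C}; column 3 has {A,C} — only B is left for (r1,c3).

C A B / A B C / B C A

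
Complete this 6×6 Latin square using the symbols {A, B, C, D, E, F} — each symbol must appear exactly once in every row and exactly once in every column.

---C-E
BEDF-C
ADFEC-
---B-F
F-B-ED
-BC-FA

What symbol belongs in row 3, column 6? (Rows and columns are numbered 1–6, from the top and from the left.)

(r1,c1): row 1 has {C,E}; column 1 has {A,B,F}, so it must be D.
(r1,c3): row 1 has {C,D,E}; column 3 has {B,C,D,F}, so it must be A.
(r1,c5): row 1 has {A,C,D,E}; column 5 has {C,E,F}, so it must be B.
(r2,c5): row 2 has {B,C,D,E,F}; column 5 has {B,C,E,F}, so it must be A.
(r3,c6): row 3 has {A,C,D,E,F}; column 6 has {A,C,D,E,F}, so it must be B.

B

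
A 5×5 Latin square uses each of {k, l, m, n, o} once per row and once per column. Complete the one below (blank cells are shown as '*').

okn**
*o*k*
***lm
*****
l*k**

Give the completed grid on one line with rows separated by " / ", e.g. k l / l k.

row 1 has {k,n,o}; column 4 has {k,l} — only m is left for (r1,c4).
row 1 has {k,m,n,o}; column 5 has {m} — only l is left for (r1,c5).
row 2 has {k,o}; column 5 has {l,m} — only n is left for (r2,c5).
row 3 has {l,m}; column 2 has {k,o} — only n is left for (r3,c2).
row 3 has {l,m,n}; column 3 has {k,n} — only o is left for (r3,c3).
row 5 has {k,l}; column 2 has {k,n,o} — only m is left for (r5,c2).
row 5 has {k,l,m}; column 5 has {l,m,n} — only o is left for (r5,c5).
row 2 has {k,n,o}; column 1 has {l,o} — only m is left for (r2,c1).
row 2 has {k,m,n,o}; column 3 has {k,n,o} — only l is left for (r2,c3).
row 3 has {l,m,n,o}; column 1 has {l,m,o} — only k is left for (r3,c1).
row 4 is empty so far; column 1 has {k,l,m,o} — only n is left for (r4,c1).
row 4 has {n}; column 2 has {k,m,n,o} — only l is left for (r4,c2).
row 4 has {l,n}; column 3 has {k,l,n,o} — only m is left for (r4,c3).
row 4 has {l,m,n}; column 4 has {k,l,m} — only o is left for (r4,c4).
row 4 has {l,m,n,o}; column 5 has {l,m,n,o} — only k is left for (r4,c5).
row 5 has {k,l,m,o}; column 4 has {k,l,m,o} — only n is left for (r5,c4).

o k n m l / m o l k n / k n o l m / n l m o k / l m k n o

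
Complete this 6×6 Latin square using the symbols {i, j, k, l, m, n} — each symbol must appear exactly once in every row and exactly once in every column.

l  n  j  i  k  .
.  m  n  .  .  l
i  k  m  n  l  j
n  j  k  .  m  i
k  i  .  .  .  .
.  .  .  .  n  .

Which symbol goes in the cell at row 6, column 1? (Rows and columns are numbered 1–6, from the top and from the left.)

m

row 1 has {i,j,k,l,n}; column 6 has {i,j,l} — only m is left for (r1,c6).
row 2 has {l,m,n}; column 1 has {i,k,l,n} — only j is left for (r2,c1).
row 2 has {j,l,m,n}; column 4 has {i,n} — only k is left for (r2,c4).
row 2 has {j,k,l,m,n}; column 5 has {k,l,m,n} — only i is left for (r2,c5).
row 4 has {i,j,k,m,n}; column 4 has {i,k,n} — only l is left for (r4,c4).
row 5 has {i,k}; column 3 has {j,k,m,n} — only l is left for (r5,c3).
row 5 has {i,k,l}; column 5 has {i,k,l,m,n} — only j is left for (r5,c5).
row 5 has {i,j,k,l}; column 6 has {i,j,l,m} — only n is left for (r5,c6).
row 6 has {n}; column 1 has {i,j,k,l,n} — only m is left for (r6,c1).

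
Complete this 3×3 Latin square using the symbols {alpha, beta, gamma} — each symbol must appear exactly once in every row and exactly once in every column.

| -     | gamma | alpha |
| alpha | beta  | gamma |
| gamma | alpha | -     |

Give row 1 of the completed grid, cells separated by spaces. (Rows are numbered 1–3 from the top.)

beta gamma alpha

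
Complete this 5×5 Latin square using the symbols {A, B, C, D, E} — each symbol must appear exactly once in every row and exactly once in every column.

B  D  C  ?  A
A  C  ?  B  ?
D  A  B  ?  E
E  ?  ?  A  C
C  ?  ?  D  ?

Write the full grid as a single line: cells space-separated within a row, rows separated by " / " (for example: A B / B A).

B D C E A / A C E B D / D A B C E / E B D A C / C E A D B

(r1,c4) = E
(r2,c5) = D
(r3,c4) = C
(r4,c2) = B
(r4,c3) = D
(r5,c2) = E
(r5,c3) = A
(r5,c5) = B
(r2,c3) = E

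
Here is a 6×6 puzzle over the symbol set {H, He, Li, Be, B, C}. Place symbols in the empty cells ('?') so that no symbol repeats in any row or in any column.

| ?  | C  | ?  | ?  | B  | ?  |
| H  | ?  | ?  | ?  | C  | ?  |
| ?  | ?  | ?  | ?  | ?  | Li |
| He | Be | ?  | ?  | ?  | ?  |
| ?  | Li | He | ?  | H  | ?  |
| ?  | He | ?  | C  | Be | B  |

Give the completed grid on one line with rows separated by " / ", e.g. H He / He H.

Be C Li He B H / H B Be Li C He / B H C Be He Li / He Be B H Li C / C Li He B H Be / Li He H C Be B

(r2,c2): row 2 has {H,C}; column 2 has {He,Li,Be,C}, so it must be B.
(r3,c2): row 3 has {Li}; column 2 has {He,Li,Be,B,C}, so it must be H.
(r3,c5): row 3 has {H,Li}; column 5 has {H,Be,B,C}, so it must be He.
(r4,c5): row 4 has {He,Be}; column 5 has {H,He,Be,B,C}, so it must be Li.
(r6,c1): row 6 has {He,Be,B,C}; column 1 has {H,He}, so it must be Li.
(r6,c3): row 6 has {He,Li,Be,B,C}; column 3 has {He}, so it must be H.
(r1,c1): row 1 has {B,C}; column 1 has {H,He,Li}, so it must be Be.
(r1,c3): row 1 has {Be,B,C}; column 3 has {H,He}, so it must be Li.
(r2,c3): row 2 has {H,B,C}; column 3 has {H,He,Li}, so it must be Be.
(r2,c6): row 2 has {H,Be,B,C}; column 6 has {Li,B}, so it must be He.
(r1,c6): row 1 has {Li,Be,B,C}; column 6 has {He,Li,B}, so it must be H.
(r2,c4): row 2 has {H,He,Be,B,C}; column 4 has {C}, so it must be Li.
(r4,c6): row 4 has {He,Li,Be}; column 6 has {H,He,Li,B}, so it must be C.
(r5,c6): row 5 has {H,He,Li}; column 6 has {H,He,Li,B,C}, so it must be Be.
(r1,c4): row 1 has {H,Li,Be,B,C}; column 4 has {Li,C}, so it must be He.
(r4,c3): row 4 has {He,Li,Be,C}; column 3 has {H,He,Li,Be}, so it must be B.
(r4,c4): row 4 has {He,Li,Be,B,C}; column 4 has {He,Li,C}, so it must be H.
(r5,c4): row 5 has {H,He,Li,Be}; column 4 has {H,He,Li,C}, so it must be B.
(r3,c3): row 3 has {H,He,Li}; column 3 has {H,He,Li,Be,B}, so it must be C.
(r3,c4): row 3 has {H,He,Li,C}; column 4 has {H,He,Li,B,C}, so it must be Be.
(r5,c1): row 5 has {H,He,Li,Be,B}; column 1 has {H,He,Li,Be}, so it must be C.
(r3,c1): row 3 has {H,He,Li,Be,C}; column 1 has {H,He,Li,Be,C}, so it must be B.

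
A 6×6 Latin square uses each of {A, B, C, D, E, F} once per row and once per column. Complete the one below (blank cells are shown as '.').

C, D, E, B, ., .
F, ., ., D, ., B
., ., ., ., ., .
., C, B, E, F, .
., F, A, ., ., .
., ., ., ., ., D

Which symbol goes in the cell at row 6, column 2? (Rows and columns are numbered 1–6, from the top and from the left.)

Cell (r1,c5): row 1 has {B,C,D,E}; column 5 has {F} → A.
Cell (r1,c6): row 1 has {A,B,C,D,E}; column 6 has {B,D} → F.
Cell (r2,c3): row 2 has {B,D,F}; column 3 has {A,B,E} → C.
Cell (r2,c5): row 2 has {B,C,D,F}; column 5 has {A,F} → E.
Cell (r4,c6): row 4 has {B,C,E,F}; column 6 has {B,D,F} → A.
Cell (r5,c4): row 5 has {A,F}; column 4 has {B,D,E} → C.
Cell (r5,c6): row 5 has {A,C,F}; column 6 has {A,B,D,F} → E.
Cell (r6,c3): row 6 has {D}; column 3 has {A,B,C,E} → F.
Cell (r6,c4): row 6 has {D,F}; column 4 has {B,C,D,E} → A.
Cell (r2,c2): row 2 has {B,C,D,E,F}; column 2 has {C,D,F} → A.
Cell (r3,c3): row 3 is empty so far; column 3 has {A,B,C,E,F} → D.
Cell (r3,c4): row 3 has {D}; column 4 has {A,B,C,D,E} → F.
Cell (r3,c6): row 3 has {D,F}; column 6 has {A,B,D,E,F} → C.
Cell (r4,c1): row 4 has {A,B,C,E,F}; column 1 has {C,F} → D.
Cell (r5,c1): row 5 has {A,C,E,F}; column 1 has {C,D,F} → B.
Cell (r5,c5): row 5 has {A,B,C,E,F}; column 5 has {A,E,F} → D.
Cell (r6,c1): row 6 has {A,D,F}; column 1 has {B,C,D,F} → E.
Cell (r6,c2): row 6 has {A,D,E,F}; column 2 has {A,C,D,F} → B.

B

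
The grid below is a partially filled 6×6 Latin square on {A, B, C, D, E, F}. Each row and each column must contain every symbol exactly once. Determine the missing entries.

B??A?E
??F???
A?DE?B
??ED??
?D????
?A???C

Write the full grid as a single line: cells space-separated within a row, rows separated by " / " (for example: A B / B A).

B F C A D E / C E F B A D / A C D E F B / F B E D C A / E D A C B F / D A B F E C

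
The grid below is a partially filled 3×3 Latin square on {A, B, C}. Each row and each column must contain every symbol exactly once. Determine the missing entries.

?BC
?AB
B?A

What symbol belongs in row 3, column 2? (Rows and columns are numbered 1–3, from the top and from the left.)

C

Cell (r1,c1): row 1 has {B,C}; column 1 has {B} → A.
Cell (r2,c1): row 2 has {A,B}; column 1 has {A,B} → C.
Cell (r3,c2): row 3 has {A,B}; column 2 has {A,B} → C.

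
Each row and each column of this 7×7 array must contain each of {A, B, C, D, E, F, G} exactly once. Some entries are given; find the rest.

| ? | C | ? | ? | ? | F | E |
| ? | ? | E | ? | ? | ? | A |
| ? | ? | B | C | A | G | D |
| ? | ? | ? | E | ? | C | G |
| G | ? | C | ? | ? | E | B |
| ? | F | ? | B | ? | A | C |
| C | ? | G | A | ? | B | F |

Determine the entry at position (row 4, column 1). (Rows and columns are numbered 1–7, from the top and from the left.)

(r2,c6): row 2 has {A,E}; column 6 has {A,B,C,E,F,G}, so it must be D.
(r3,c2): row 3 has {A,B,C,D,G}; column 2 has {C,F}, so it must be E.
(r6,c3): row 6 has {A,B,C,F}; column 3 has {B,C,E,G}, so it must be D.
(r7,c2): row 7 has {A,B,C,F,G}; column 2 has {C,E,F}, so it must be D.
(r7,c5): row 7 has {A,B,C,D,F,G}; column 5 has {A}, so it must be E.
(r1,c3): row 1 has {C,E,F}; column 3 has {B,C,D,E,G}, so it must be A.
(r3,c1): row 3 has {A,B,C,D,E,G}; column 1 has {C,G}, so it must be F.
(r4,c3): row 4 has {C,E,G}; column 3 has {A,B,C,D,E,G}, so it must be F.
(r5,c2): row 5 has {B,C,E,G}; column 2 has {C,D,E,F}, so it must be A.
(r6,c1): row 6 has {A,B,C,D,F}; column 1 has {C,F,G}, so it must be E.
(r6,c5): row 6 has {A,B,C,D,E,F}; column 5 has {A,E}, so it must be G.
(r2,c1): row 2 has {A,D,E}; column 1 has {C,E,F,G}, so it must be B.
(r2,c2): row 2 has {A,B,D,E}; column 2 has {A,C,D,E,F}, so it must be G.
(r2,c4): row 2 has {A,B,D,E,G}; column 4 has {A,B,C,E}, so it must be F.
(r2,c5): row 2 has {A,B,D,E,F,G}; column 5 has {A,E,G}, so it must be C.
(r4,c2): row 4 has {C,E,F,G}; column 2 has {A,C,D,E,F,G}, so it must be B.
(r4,c5): row 4 has {B,C,E,F,G}; column 5 has {A,C,E,G}, so it must be D.
(r5,c4): row 5 has {A,B,C,E,G}; column 4 has {A,B,C,E,F}, so it must be D.
(r5,c5): row 5 has {A,B,C,D,E,G}; column 5 has {A,C,D,E,G}, so it must be F.
(r1,c1): row 1 has {A,C,E,F}; column 1 has {B,C,E,F,G}, so it must be D.
(r1,c4): row 1 has {A,C,D,E,F}; column 4 has {A,B,C,D,E,F}, so it must be G.
(r1,c5): row 1 has {A,C,D,E,F,G}; column 5 has {A,C,D,E,F,G}, so it must be B.
(r4,c1): row 4 has {B,C,D,E,F,G}; column 1 has {B,C,D,E,F,G}, so it must be A.

A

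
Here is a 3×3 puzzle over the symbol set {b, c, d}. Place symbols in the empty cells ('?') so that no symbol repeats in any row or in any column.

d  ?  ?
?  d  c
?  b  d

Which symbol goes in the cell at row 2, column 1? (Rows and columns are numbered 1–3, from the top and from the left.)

b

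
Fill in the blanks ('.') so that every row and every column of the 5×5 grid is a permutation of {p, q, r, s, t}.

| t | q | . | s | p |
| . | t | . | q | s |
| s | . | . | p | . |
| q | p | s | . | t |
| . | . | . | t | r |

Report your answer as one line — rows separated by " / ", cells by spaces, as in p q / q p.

(r1,c3) = r
(r2,c3) = p
(r3,c2) = r
(r3,c5) = q
(r4,c4) = r
(r5,c1) = p
(r5,c2) = s
(r5,c3) = q
(r2,c1) = r
(r3,c3) = t

t q r s p / r t p q s / s r t p q / q p s r t / p s q t r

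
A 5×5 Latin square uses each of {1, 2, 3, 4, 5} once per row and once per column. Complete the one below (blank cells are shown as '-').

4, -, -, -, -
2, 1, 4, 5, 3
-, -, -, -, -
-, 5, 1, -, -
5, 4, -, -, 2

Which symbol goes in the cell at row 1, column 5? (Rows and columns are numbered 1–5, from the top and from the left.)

1

(r4,c1) = 3
(r4,c5) = 4
(r5,c3) = 3
(r5,c4) = 1
(r3,c1) = 1
(r3,c5) = 5
(r4,c4) = 2
(r1,c4) = 3
(r1,c5) = 1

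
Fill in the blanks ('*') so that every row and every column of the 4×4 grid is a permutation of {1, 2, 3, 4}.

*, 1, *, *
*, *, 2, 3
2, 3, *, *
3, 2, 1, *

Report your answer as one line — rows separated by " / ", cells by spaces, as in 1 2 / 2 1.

4 1 3 2 / 1 4 2 3 / 2 3 4 1 / 3 2 1 4

(r1,c1): row 1 has {1}; column 1 has {2,3}, so it must be 4.
(r1,c3): row 1 has {1,4}; column 3 has {1,2}, so it must be 3.
(r1,c4): row 1 has {1,3,4}; column 4 has {3}, so it must be 2.
(r2,c1): row 2 has {2,3}; column 1 has {2,3,4}, so it must be 1.
(r2,c2): row 2 has {1,2,3}; column 2 has {1,2,3}, so it must be 4.
(r3,c3): row 3 has {2,3}; column 3 has {1,2,3}, so it must be 4.
(r3,c4): row 3 has {2,3,4}; column 4 has {2,3}, so it must be 1.
(r4,c4): row 4 has {1,2,3}; column 4 has {1,2,3}, so it must be 4.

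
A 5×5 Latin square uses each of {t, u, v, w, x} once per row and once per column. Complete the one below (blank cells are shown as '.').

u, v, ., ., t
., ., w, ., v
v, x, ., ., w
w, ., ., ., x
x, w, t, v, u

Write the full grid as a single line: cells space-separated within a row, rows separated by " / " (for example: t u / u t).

u v x w t / t u w x v / v x u t w / w t v u x / x w t v u

(r1,c3): row 1 has {t,u,v}; column 3 has {t,w}, so it must be x.
(r1,c4): row 1 has {t,u,v,x}; column 4 has {v}, so it must be w.
(r2,c1): row 2 has {v,w}; column 1 has {u,v,w,x}, so it must be t.
(r2,c2): row 2 has {t,v,w}; column 2 has {v,w,x}, so it must be u.
(r2,c4): row 2 has {t,u,v,w}; column 4 has {v,w}, so it must be x.
(r3,c3): row 3 has {v,w,x}; column 3 has {t,w,x}, so it must be u.
(r3,c4): row 3 has {u,v,w,x}; column 4 has {v,w,x}, so it must be t.
(r4,c2): row 4 has {w,x}; column 2 has {u,v,w,x}, so it must be t.
(r4,c3): row 4 has {t,w,x}; column 3 has {t,u,w,x}, so it must be v.
(r4,c4): row 4 has {t,v,w,x}; column 4 has {t,v,w,x}, so it must be u.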